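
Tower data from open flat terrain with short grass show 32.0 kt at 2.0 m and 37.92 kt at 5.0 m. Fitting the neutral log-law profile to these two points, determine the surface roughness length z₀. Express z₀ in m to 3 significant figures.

Log law: V(z) ∝ ln(z/z₀). With r = V₁/V₂ = 32.0/37.92 = 0.84388,
r · ln(z₂/z₀) = ln(z₁/z₀) ⇒ ln z₀ = (ln z₁ − r·ln z₂)/(1 − r)
ln z₀ = (0.69315 − 0.84388×1.60944) / 0.15612 = -4.2598
z₀ = exp(-4.2598) = 0.01413 m

z₀ ≈ 0.0141 m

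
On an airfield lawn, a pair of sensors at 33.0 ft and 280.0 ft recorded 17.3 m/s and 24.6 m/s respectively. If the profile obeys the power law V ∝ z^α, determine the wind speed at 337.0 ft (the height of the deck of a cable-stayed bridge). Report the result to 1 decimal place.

25.4 m/s

First find α: α = ln(V₂/V₁)/ln(z₂/z₁) = ln(24.6/17.3)/ln(280.0/33.0) = 0.35204/2.13828 = 0.1646
Extrapolate from 280.0 ft to 337.0 ft: V₃ = 24.6 × (337.0/280.0)^0.1646 = 24.6 × 1.0310 = 25.3620 m/s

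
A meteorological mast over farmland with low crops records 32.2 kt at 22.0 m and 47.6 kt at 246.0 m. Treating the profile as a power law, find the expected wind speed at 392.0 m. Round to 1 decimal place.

51.3 kt

First find α: α = ln(V₂/V₁)/ln(z₂/z₁) = ln(47.6/32.2)/ln(246.0/22.0) = 0.39087/2.41429 = 0.1619
Extrapolate from 246.0 m to 392.0 m: V₃ = 47.6 × (392.0/246.0)^0.1619 = 47.6 × 1.0784 = 51.3295 kt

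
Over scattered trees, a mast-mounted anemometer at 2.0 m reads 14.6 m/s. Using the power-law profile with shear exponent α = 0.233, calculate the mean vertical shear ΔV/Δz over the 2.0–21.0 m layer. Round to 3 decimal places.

Power law: V₂ = V₁ · (z₂/z₁)^α = 14.6 × (10.5000)^0.233 = 25.2517 m/s
ΔV/Δz = (25.2517 − 14.6)/(21.0 − 2.0) = 10.6517/19.0000 = 0.56061 m/s/m

0.561 m/s/m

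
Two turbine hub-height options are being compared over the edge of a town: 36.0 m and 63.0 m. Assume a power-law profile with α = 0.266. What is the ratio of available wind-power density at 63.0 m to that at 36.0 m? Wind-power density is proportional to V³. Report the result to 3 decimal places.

1.563

Speed ratio: V_B/V_A = (z_B/z_A)^α = (63.0/36.0)^0.266 = (1.7500)^0.266 = 1.16051
Power-density ratio: P_B/P_A = (V_B/V_A)³ = (1.16051)³ = 1.56295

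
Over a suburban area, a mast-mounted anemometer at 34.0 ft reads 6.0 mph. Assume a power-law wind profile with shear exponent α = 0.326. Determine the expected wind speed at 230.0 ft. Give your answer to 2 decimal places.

11.19 mph

Power-law profile: V₂ = V₁ · (z₂/z₁)^α
V₂ = 6.0 × (230.0/34.0)^0.326 = 6.0 × (6.7647)^0.326
    = 6.0 × 1.8649 = 11.1895 mph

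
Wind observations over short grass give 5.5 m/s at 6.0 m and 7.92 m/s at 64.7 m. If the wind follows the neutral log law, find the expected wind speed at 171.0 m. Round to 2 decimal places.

8.91 m/s

Log law: V ∝ ln(z/z₀). From the pair, with r = V₁/V₂ = 0.69444,
ln z₀ = (ln z₁ − r·ln z₂)/(1 − r) = (1.7918 − 0.69444×4.1698)/0.30556 = -3.6128 → z₀ = 0.02698 m
V₃ = V₁ · ln(z₃/z₀)/ln(z₁/z₀) = 5.5 × 8.7545/5.4045 = 8.9091 m/s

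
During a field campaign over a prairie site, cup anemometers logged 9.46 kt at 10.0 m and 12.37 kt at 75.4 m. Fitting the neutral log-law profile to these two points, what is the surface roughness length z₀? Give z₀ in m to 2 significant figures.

z₀ ≈ 0.014 m

Log law: V(z) ∝ ln(z/z₀). With r = V₁/V₂ = 9.46/12.37 = 0.76475,
r · ln(z₂/z₀) = ln(z₁/z₀) ⇒ ln z₀ = (ln z₁ − r·ln z₂)/(1 − r)
ln z₀ = (2.30259 − 0.76475×4.32281) / 0.23525 = -4.2649
z₀ = exp(-4.2649) = 0.01405 m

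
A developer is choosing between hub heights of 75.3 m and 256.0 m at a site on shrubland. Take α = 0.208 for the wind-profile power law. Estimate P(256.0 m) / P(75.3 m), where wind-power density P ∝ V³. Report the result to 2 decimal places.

Speed ratio: V_B/V_A = (z_B/z_A)^α = (256.0/75.3)^0.208 = (3.3997)^0.208 = 1.28985
Power-density ratio: P_B/P_A = (V_B/V_A)³ = (1.28985)³ = 2.14596

2.15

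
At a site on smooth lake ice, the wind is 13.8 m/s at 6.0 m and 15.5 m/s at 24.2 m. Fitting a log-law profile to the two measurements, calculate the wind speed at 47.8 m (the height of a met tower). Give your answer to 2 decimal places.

Log law: V ∝ ln(z/z₀). From the pair, with r = V₁/V₂ = 0.89032,
ln z₀ = (ln z₁ − r·ln z₂)/(1 − r) = (1.7918 − 0.89032×3.1864)/0.10968 = -9.5291 → z₀ = 0.00007271 m
V₃ = V₁ · ln(z₃/z₀)/ln(z₁/z₀) = 13.8 × 13.3961/11.3208 = 16.3297 m/s

16.33 m/s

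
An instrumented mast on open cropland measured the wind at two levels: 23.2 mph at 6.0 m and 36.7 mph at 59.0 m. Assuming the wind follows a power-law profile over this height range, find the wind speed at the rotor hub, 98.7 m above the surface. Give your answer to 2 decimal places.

First find α: α = ln(V₂/V₁)/ln(z₂/z₁) = ln(36.7/23.2)/ln(59.0/6.0) = 0.45862/2.28578 = 0.2006
Extrapolate from 59.0 m to 98.7 m: V₃ = 36.7 × (98.7/59.0)^0.2006 = 36.7 × 1.1088 = 40.6914 mph

40.69 mph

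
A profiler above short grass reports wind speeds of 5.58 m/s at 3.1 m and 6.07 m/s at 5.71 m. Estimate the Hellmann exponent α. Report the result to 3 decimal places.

α ≈ 0.138

Power law: V₂/V₁ = (z₂/z₁)^α ⇒ α = ln(V₂/V₁) / ln(z₂/z₁)
α = ln(6.07/5.58) / ln(5.71/3.1) = ln(1.0878) / ln(1.8419)
  = 0.08417 / 0.61082 = 0.13780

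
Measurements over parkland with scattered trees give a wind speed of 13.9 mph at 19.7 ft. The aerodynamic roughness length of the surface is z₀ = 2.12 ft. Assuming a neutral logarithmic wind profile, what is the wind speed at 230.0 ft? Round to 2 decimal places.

Log law: V(z) ∝ ln(z/z₀), so V₂/V₁ = ln(z₂/z₀) / ln(z₁/z₀).
ln(230.0/2.12) = 4.6867, ln(19.7/2.12) = 2.2292
V₂ = 13.9 × 4.6867/2.2292 = 13.9 × 2.1024 = 29.2233 mph

29.22 mph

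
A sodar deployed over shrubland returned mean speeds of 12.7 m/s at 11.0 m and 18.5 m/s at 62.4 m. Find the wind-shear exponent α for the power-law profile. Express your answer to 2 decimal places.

Power law: V₂/V₁ = (z₂/z₁)^α ⇒ α = ln(V₂/V₁) / ln(z₂/z₁)
α = ln(18.5/12.7) / ln(62.4/11.0) = ln(1.4567) / ln(5.6727)
  = 0.37617 / 1.73567 = 0.21673

α ≈ 0.22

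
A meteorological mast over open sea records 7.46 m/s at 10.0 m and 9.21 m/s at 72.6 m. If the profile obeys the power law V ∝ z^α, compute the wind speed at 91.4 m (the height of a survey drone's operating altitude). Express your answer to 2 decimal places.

First find α: α = ln(V₂/V₁)/ln(z₂/z₁) = ln(9.21/7.46)/ln(72.6/10.0) = 0.21073/1.98238 = 0.1063
Extrapolate from 72.6 m to 91.4 m: V₃ = 9.21 × (91.4/72.6)^0.1063 = 9.21 × 1.0248 = 9.4382 m/s

9.44 m/s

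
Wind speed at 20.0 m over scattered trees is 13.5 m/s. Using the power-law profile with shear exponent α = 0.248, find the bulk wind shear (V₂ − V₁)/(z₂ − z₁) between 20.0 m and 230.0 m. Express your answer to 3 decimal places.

Power law: V₂ = V₁ · (z₂/z₁)^α = 13.5 × (11.5000)^0.248 = 24.7393 m/s
ΔV/Δz = (24.7393 − 13.5)/(230.0 − 20.0) = 11.2393/210.0000 = 0.05352 m/s/m

0.054 m/s/m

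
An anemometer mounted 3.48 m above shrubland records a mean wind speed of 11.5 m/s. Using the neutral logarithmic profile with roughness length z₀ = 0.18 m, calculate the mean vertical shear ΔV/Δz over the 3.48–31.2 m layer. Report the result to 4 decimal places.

Log law: V₂ = V₁ · ln(z₂/z₀)/ln(z₁/z₀) = 11.5 × 5.1552/2.9618 = 20.0163 m/s
ΔV/Δz = (20.0163 − 11.5)/(31.2 − 3.48) = 8.5163/27.7200 = 0.30723 m/s/m

0.3072 m/s/m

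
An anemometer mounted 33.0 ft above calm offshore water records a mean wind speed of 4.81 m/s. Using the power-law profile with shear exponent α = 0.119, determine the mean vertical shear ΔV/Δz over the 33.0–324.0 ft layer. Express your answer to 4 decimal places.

0.0052 m/s/ft

Power law: V₂ = V₁ · (z₂/z₁)^α = 4.81 × (9.8182)^0.119 = 6.3124 m/s
ΔV/Δz = (6.3124 − 4.81)/(324.0 − 33.0) = 1.5024/291.0000 = 0.00516 m/s/ft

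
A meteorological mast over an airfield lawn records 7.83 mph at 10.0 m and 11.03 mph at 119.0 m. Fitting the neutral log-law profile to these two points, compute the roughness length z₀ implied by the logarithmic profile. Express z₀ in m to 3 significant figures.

z₀ ≈ 0.0233 m

Log law: V(z) ∝ ln(z/z₀). With r = V₁/V₂ = 7.83/11.03 = 0.70988,
r · ln(z₂/z₀) = ln(z₁/z₀) ⇒ ln z₀ = (ln z₁ − r·ln z₂)/(1 − r)
ln z₀ = (2.30259 − 0.70988×4.77912) / 0.29012 = -3.7572
z₀ = exp(-3.7572) = 0.02335 m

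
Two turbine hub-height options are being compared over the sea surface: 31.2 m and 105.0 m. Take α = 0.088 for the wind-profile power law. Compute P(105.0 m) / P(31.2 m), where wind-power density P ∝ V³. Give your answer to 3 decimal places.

1.378

Speed ratio: V_B/V_A = (z_B/z_A)^α = (105.0/31.2)^0.088 = (3.3654)^0.088 = 1.11270
Power-density ratio: P_B/P_A = (V_B/V_A)³ = (1.11270)³ = 1.37764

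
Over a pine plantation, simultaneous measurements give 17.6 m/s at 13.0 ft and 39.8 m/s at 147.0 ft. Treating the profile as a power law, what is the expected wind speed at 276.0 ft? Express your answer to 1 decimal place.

49.2 m/s

First find α: α = ln(V₂/V₁)/ln(z₂/z₁) = ln(39.8/17.6)/ln(147.0/13.0) = 0.81597/2.42548 = 0.3364
Extrapolate from 147.0 ft to 276.0 ft: V₃ = 39.8 × (276.0/147.0)^0.3364 = 39.8 × 1.2361 = 49.1953 m/s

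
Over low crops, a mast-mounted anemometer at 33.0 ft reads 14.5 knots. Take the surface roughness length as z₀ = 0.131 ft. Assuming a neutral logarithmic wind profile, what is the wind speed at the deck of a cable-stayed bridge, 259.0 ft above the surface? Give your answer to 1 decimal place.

19.9 knots

Log law: V(z) ∝ ln(z/z₀), so V₂/V₁ = ln(z₂/z₀) / ln(z₁/z₀).
ln(259.0/0.131) = 7.5894, ln(33.0/0.131) = 5.5291
V₂ = 14.5 × 7.5894/5.5291 = 14.5 × 1.3726 = 19.9032 knots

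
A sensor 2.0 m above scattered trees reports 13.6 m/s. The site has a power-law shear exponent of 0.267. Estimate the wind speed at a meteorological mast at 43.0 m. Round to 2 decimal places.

Power-law profile: V₂ = V₁ · (z₂/z₁)^α
V₂ = 13.6 × (43.0/2.0)^0.267 = 13.6 × (21.5000)^0.267
    = 13.6 × 2.2686 = 30.8532 m/s

30.85 m/s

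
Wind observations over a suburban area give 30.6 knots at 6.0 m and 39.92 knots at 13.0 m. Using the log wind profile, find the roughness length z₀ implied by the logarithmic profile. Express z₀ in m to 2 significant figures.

z₀ ≈ 0.47 m

Log law: V(z) ∝ ln(z/z₀). With r = V₁/V₂ = 30.6/39.92 = 0.76653,
r · ln(z₂/z₀) = ln(z₁/z₀) ⇒ ln z₀ = (ln z₁ − r·ln z₂)/(1 − r)
ln z₀ = (1.79176 − 0.76653×2.56495) / 0.23347 = -0.7468
z₀ = exp(-0.7468) = 0.4739 m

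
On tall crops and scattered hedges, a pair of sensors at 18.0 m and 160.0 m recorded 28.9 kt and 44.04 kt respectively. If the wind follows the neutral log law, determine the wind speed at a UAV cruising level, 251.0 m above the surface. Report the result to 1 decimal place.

Log law: V ∝ ln(z/z₀). From the pair, with r = V₁/V₂ = 0.65622,
ln z₀ = (ln z₁ − r·ln z₂)/(1 − r) = (2.8904 − 0.65622×5.0752)/0.34378 = -1.2801 → z₀ = 0.2780 m
V₃ = V₁ · ln(z₃/z₀)/ln(z₁/z₀) = 28.9 × 6.8055/4.1705 = 47.1603 kt

47.2 kt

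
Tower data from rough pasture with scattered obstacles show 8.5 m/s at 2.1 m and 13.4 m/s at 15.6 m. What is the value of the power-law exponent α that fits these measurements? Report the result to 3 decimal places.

Power law: V₂/V₁ = (z₂/z₁)^α ⇒ α = ln(V₂/V₁) / ln(z₂/z₁)
α = ln(13.4/8.5) / ln(15.6/2.1) = ln(1.5765) / ln(7.4286)
  = 0.45519 / 2.00533 = 0.22699

α ≈ 0.227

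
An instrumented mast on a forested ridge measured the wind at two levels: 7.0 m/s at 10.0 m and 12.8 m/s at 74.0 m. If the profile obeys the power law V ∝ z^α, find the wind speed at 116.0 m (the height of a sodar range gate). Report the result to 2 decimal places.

First find α: α = ln(V₂/V₁)/ln(z₂/z₁) = ln(12.8/7.0)/ln(74.0/10.0) = 0.60354/2.00148 = 0.3015
Extrapolate from 74.0 m to 116.0 m: V₃ = 12.8 × (116.0/74.0)^0.3015 = 12.8 × 1.1452 = 14.6582 m/s

14.66 m/s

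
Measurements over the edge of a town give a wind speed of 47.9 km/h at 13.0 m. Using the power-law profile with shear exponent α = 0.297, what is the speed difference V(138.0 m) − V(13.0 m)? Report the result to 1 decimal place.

Power law: V₂ = V₁ · (z₂/z₁)^α = 47.9 × (10.6154)^0.297 = 96.6136 km/h
ΔV = 96.6136 − 47.9 = 48.7136 km/h

48.7 km/h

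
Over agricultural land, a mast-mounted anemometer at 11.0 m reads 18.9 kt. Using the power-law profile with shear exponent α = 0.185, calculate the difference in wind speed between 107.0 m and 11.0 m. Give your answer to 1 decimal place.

Power law: V₂ = V₁ · (z₂/z₁)^α = 18.9 × (9.7273)^0.185 = 28.7899 kt
ΔV = 28.7899 − 18.9 = 9.8899 kt

9.9 kt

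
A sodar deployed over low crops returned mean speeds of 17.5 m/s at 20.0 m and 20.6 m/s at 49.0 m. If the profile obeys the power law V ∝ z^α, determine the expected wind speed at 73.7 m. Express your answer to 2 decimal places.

22.19 m/s

First find α: α = ln(V₂/V₁)/ln(z₂/z₁) = ln(20.6/17.5)/ln(49.0/20.0) = 0.16309/0.89609 = 0.1820
Extrapolate from 49.0 m to 73.7 m: V₃ = 20.6 × (73.7/49.0)^0.1820 = 20.6 × 1.0771 = 22.1887 m/s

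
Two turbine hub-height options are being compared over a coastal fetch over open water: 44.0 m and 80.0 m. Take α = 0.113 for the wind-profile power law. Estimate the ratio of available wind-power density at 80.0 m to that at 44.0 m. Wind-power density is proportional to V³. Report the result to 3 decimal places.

Speed ratio: V_B/V_A = (z_B/z_A)^α = (80.0/44.0)^0.113 = (1.8182)^0.113 = 1.06989
Power-density ratio: P_B/P_A = (V_B/V_A)³ = (1.06989)³ = 1.22466

1.225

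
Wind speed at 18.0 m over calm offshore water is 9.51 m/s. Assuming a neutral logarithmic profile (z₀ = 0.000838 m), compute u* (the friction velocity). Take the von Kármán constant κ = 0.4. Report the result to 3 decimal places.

u* ≈ 0.381 m/s

Log law: V(z) = (u*/κ) · ln(z/z₀) ⇒ u* = κ · V / ln(z/z₀)
u* = 0.4 × 9.51 / ln(18.0/0.000838) = 0.4 × 9.51 / 9.9749
   = 3.8040 / 9.9749 = 0.3814 m/s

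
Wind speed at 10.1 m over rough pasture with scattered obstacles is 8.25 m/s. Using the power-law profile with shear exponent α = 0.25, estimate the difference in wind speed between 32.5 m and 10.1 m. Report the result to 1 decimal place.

2.8 m/s

Power law: V₂ = V₁ · (z₂/z₁)^α = 8.25 × (3.2178)^0.25 = 11.0495 m/s
ΔV = 11.0495 − 8.25 = 2.7995 m/s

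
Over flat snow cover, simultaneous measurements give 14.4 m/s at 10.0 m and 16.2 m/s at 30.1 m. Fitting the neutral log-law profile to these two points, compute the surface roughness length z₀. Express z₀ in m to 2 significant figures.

Log law: V(z) ∝ ln(z/z₀). With r = V₁/V₂ = 14.4/16.2 = 0.88889,
r · ln(z₂/z₀) = ln(z₁/z₀) ⇒ ln z₀ = (ln z₁ − r·ln z₂)/(1 − r)
ln z₀ = (2.30259 − 0.88889×3.40453) / 0.11111 = -6.5129
z₀ = exp(-6.5129) = 0.001484 m

z₀ ≈ 0.0015 m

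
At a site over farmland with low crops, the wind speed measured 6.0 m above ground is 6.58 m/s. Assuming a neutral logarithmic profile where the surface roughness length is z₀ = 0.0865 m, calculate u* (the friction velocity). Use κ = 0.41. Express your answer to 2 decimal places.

Log law: V(z) = (u*/κ) · ln(z/z₀) ⇒ u* = κ · V / ln(z/z₀)
u* = 0.41 × 6.58 / ln(6.0/0.0865) = 0.41 × 6.58 / 4.2394
   = 2.6978 / 4.2394 = 0.6364 m/s

u* ≈ 0.64 m/s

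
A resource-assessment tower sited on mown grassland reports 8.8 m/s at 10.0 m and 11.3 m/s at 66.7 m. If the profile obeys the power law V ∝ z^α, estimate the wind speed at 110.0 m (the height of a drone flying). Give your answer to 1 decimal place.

12.1 m/s

First find α: α = ln(V₂/V₁)/ln(z₂/z₁) = ln(11.3/8.8)/ln(66.7/10.0) = 0.25005/1.89762 = 0.1318
Extrapolate from 66.7 m to 110.0 m: V₃ = 11.3 × (110.0/66.7)^0.1318 = 11.3 × 1.0681 = 12.0700 m/s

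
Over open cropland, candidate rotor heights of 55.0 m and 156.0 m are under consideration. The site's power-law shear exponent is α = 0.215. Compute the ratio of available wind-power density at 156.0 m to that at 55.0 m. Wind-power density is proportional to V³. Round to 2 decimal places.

Speed ratio: V_B/V_A = (z_B/z_A)^α = (156.0/55.0)^0.215 = (2.8364)^0.215 = 1.25125
Power-density ratio: P_B/P_A = (V_B/V_A)³ = (1.25125)³ = 1.95899

1.96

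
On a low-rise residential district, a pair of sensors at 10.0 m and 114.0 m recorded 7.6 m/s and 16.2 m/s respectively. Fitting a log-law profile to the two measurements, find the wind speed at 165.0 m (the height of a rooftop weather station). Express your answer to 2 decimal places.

17.51 m/s

Log law: V ∝ ln(z/z₀). From the pair, with r = V₁/V₂ = 0.46914,
ln z₀ = (ln z₁ − r·ln z₂)/(1 − r) = (2.3026 − 0.46914×4.7362)/0.53086 = 0.1520 → z₀ = 1.164 m
V₃ = V₁ · ln(z₃/z₀)/ln(z₁/z₀) = 7.6 × 4.9540/2.1506 = 17.5066 m/s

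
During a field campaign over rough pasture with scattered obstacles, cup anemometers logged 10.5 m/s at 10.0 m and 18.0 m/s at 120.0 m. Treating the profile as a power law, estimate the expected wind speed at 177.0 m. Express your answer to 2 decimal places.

19.58 m/s

First find α: α = ln(V₂/V₁)/ln(z₂/z₁) = ln(18.0/10.5)/ln(120.0/10.0) = 0.53900/2.48491 = 0.2169
Extrapolate from 120.0 m to 177.0 m: V₃ = 18.0 × (177.0/120.0)^0.2169 = 18.0 × 1.0880 = 19.5833 m/s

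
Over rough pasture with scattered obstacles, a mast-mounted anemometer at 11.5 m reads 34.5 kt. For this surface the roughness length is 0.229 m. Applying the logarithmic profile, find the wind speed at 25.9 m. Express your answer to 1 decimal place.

41.7 kt

Log law: V(z) ∝ ln(z/z₀), so V₂/V₁ = ln(z₂/z₀) / ln(z₁/z₀).
ln(25.9/0.229) = 4.7283, ln(11.5/0.229) = 3.9164
V₂ = 34.5 × 4.7283/3.9164 = 34.5 × 1.2073 = 41.6521 kt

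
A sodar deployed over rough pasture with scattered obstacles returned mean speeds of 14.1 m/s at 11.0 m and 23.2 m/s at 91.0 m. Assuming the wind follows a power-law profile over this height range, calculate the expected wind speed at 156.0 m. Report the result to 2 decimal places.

26.34 m/s

First find α: α = ln(V₂/V₁)/ln(z₂/z₁) = ln(23.2/14.1)/ln(91.0/11.0) = 0.49798/2.11296 = 0.2357
Extrapolate from 91.0 m to 156.0 m: V₃ = 23.2 × (156.0/91.0)^0.2357 = 23.2 × 1.1355 = 26.3424 m/s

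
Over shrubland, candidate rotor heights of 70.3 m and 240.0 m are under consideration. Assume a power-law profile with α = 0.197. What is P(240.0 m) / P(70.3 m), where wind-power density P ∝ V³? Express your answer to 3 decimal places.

2.066

Speed ratio: V_B/V_A = (z_B/z_A)^α = (240.0/70.3)^0.197 = (3.4139)^0.197 = 1.27365
Power-density ratio: P_B/P_A = (V_B/V_A)³ = (1.27365)³ = 2.06611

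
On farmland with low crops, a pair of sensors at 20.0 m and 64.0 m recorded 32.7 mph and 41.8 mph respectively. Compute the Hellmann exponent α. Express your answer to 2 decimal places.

Power law: V₂/V₁ = (z₂/z₁)^α ⇒ α = ln(V₂/V₁) / ln(z₂/z₁)
α = ln(41.8/32.7) / ln(64.0/20.0) = ln(1.2783) / ln(3.2000)
  = 0.24552 / 1.16315 = 0.21108

α ≈ 0.21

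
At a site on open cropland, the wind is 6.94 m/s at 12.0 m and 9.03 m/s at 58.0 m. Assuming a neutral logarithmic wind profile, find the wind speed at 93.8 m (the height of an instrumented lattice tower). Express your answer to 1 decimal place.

9.7 m/s

Log law: V ∝ ln(z/z₀). From the pair, with r = V₁/V₂ = 0.76855,
ln z₀ = (ln z₁ − r·ln z₂)/(1 − r) = (2.4849 − 0.76855×4.0604)/0.23145 = -2.7468 → z₀ = 0.06413 m
V₃ = V₁ · ln(z₃/z₀)/ln(z₁/z₀) = 6.94 × 7.2879/5.2317 = 9.6677 m/s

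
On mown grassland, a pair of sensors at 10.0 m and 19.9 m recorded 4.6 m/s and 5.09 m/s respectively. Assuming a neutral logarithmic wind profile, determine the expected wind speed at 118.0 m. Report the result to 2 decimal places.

6.36 m/s

Log law: V ∝ ln(z/z₀). From the pair, with r = V₁/V₂ = 0.90373,
ln z₀ = (ln z₁ − r·ln z₂)/(1 − r) = (2.3026 − 0.90373×2.9907)/0.09627 = -4.1575 → z₀ = 0.01565 m
V₃ = V₁ · ln(z₃/z₀)/ln(z₁/z₀) = 4.6 × 8.9281/6.4600 = 6.3575 m/s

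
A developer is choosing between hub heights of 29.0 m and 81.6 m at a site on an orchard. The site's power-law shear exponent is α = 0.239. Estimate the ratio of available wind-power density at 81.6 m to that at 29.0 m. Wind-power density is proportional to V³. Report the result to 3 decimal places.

2.100

Speed ratio: V_B/V_A = (z_B/z_A)^α = (81.6/29.0)^0.239 = (2.8138)^0.239 = 1.28050
Power-density ratio: P_B/P_A = (V_B/V_A)³ = (1.28050)³ = 2.09963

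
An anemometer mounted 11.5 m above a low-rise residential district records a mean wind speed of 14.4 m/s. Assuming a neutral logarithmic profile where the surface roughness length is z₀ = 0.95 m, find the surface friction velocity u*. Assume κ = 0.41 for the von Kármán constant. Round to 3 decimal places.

u* ≈ 2.368 m/s

Log law: V(z) = (u*/κ) · ln(z/z₀) ⇒ u* = κ · V / ln(z/z₀)
u* = 0.41 × 14.4 / ln(11.5/0.95) = 0.41 × 14.4 / 2.4936
   = 5.9040 / 2.4936 = 2.3676 m/s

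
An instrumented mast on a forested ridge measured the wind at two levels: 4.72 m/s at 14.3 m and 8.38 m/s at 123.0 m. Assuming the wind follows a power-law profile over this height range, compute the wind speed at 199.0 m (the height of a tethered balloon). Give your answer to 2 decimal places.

9.53 m/s

First find α: α = ln(V₂/V₁)/ln(z₂/z₁) = ln(8.38/4.72)/ln(123.0/14.3) = 0.57404/2.15192 = 0.2668
Extrapolate from 123.0 m to 199.0 m: V₃ = 8.38 × (199.0/123.0)^0.2668 = 8.38 × 1.1369 = 9.5276 m/s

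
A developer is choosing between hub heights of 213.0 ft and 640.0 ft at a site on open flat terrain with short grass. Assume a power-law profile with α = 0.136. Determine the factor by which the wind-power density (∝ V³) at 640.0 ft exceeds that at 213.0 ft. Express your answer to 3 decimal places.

1.567

Speed ratio: V_B/V_A = (z_B/z_A)^α = (640.0/213.0)^0.136 = (3.0047)^0.136 = 1.16140
Power-density ratio: P_B/P_A = (V_B/V_A)³ = (1.16140)³ = 1.56654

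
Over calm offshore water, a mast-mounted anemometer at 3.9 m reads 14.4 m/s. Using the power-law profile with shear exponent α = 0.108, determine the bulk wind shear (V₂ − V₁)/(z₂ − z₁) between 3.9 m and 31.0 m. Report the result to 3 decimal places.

0.133 m/s/m

Power law: V₂ = V₁ · (z₂/z₁)^α = 14.4 × (7.9487)^0.108 = 18.0134 m/s
ΔV/Δz = (18.0134 − 14.4)/(31.0 − 3.9) = 3.6134/27.1000 = 0.13333 m/s/m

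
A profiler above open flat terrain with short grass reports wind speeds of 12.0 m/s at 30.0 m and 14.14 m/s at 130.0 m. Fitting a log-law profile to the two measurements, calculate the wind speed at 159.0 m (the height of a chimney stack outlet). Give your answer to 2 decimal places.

14.43 m/s

Log law: V ∝ ln(z/z₀). From the pair, with r = V₁/V₂ = 0.84866,
ln z₀ = (ln z₁ − r·ln z₂)/(1 − r) = (3.4012 − 0.84866×4.8675)/0.15134 = -4.8213 → z₀ = 0.008057 m
V₃ = V₁ · ln(z₃/z₀)/ln(z₁/z₀) = 12.0 × 9.8902/8.2225 = 14.4339 m/s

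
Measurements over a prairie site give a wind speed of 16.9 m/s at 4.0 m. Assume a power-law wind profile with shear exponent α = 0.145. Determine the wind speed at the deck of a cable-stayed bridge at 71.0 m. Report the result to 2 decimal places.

Power-law profile: V₂ = V₁ · (z₂/z₁)^α
V₂ = 16.9 × (71.0/4.0)^0.145 = 16.9 × (17.7500)^0.145
    = 16.9 × 1.5175 = 25.6460 m/s

25.65 m/s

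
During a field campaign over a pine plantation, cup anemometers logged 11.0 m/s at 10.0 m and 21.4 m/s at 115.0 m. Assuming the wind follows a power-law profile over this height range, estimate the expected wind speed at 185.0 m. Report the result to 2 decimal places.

24.36 m/s

First find α: α = ln(V₂/V₁)/ln(z₂/z₁) = ln(21.4/11.0)/ln(115.0/10.0) = 0.66550/2.44235 = 0.2725
Extrapolate from 115.0 m to 185.0 m: V₃ = 21.4 × (185.0/115.0)^0.2725 = 21.4 × 1.1383 = 24.3598 m/s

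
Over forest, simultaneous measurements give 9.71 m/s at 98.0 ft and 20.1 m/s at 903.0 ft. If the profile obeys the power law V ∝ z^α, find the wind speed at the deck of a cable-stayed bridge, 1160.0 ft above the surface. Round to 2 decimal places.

21.82 m/s

First find α: α = ln(V₂/V₁)/ln(z₂/z₁) = ln(20.1/9.71)/ln(903.0/98.0) = 0.72756/2.22076 = 0.3276
Extrapolate from 903.0 ft to 1160.0 ft: V₃ = 20.1 × (1160.0/903.0)^0.3276 = 20.1 × 1.0855 = 21.8188 m/s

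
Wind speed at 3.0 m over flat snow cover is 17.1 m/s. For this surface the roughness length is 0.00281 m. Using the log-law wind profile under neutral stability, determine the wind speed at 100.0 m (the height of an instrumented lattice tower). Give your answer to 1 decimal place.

25.7 m/s

Log law: V(z) ∝ ln(z/z₀), so V₂/V₁ = ln(z₂/z₀) / ln(z₁/z₀).
ln(100.0/0.00281) = 10.4797, ln(3.0/0.00281) = 6.9732
V₂ = 17.1 × 10.4797/6.9732 = 17.1 × 1.5029 = 25.6990 m/s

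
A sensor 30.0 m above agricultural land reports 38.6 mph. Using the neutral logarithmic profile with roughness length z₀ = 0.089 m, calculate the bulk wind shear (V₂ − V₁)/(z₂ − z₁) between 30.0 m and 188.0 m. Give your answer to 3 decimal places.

0.077 mph/m

Log law: V₂ = V₁ · ln(z₂/z₀)/ln(z₁/z₀) = 38.6 × 7.6556/5.8203 = 50.7712 mph
ΔV/Δz = (50.7712 − 38.6)/(188.0 − 30.0) = 12.1712/158.0000 = 0.07703 mph/m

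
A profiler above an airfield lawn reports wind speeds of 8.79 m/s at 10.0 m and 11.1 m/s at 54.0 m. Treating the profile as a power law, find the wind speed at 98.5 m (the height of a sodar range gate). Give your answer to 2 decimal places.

First find α: α = ln(V₂/V₁)/ln(z₂/z₁) = ln(11.1/8.79)/ln(54.0/10.0) = 0.23333/1.68640 = 0.1384
Extrapolate from 54.0 m to 98.5 m: V₃ = 11.1 × (98.5/54.0)^0.1384 = 11.1 × 1.0867 = 12.0626 m/s

12.06 m/s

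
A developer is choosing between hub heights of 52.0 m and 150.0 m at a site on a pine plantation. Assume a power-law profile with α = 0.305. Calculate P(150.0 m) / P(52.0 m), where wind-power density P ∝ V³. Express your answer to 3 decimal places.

Speed ratio: V_B/V_A = (z_B/z_A)^α = (150.0/52.0)^0.305 = (2.8846)^0.305 = 1.38142
Power-density ratio: P_B/P_A = (V_B/V_A)³ = (1.38142)³ = 2.63621

2.636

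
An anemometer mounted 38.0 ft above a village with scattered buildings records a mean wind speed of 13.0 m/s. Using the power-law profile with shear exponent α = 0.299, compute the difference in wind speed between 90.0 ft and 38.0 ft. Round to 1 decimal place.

Power law: V₂ = V₁ · (z₂/z₁)^α = 13.0 × (2.3684)^0.299 = 16.8231 m/s
ΔV = 16.8231 − 13.0 = 3.8231 m/s

3.8 m/s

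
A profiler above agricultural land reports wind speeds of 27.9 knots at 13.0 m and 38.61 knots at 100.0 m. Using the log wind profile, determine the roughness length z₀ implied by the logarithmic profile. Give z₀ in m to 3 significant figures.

Log law: V(z) ∝ ln(z/z₀). With r = V₁/V₂ = 27.9/38.61 = 0.72261,
r · ln(z₂/z₀) = ln(z₁/z₀) ⇒ ln z₀ = (ln z₁ − r·ln z₂)/(1 − r)
ln z₀ = (2.56495 − 0.72261×4.60517) / 0.27739 = -2.7499
z₀ = exp(-2.7499) = 0.06393 m

z₀ ≈ 0.0639 m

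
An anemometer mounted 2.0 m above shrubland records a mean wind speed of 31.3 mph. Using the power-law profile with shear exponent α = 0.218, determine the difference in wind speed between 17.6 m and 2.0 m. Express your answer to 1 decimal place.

19.0 mph

Power law: V₂ = V₁ · (z₂/z₁)^α = 31.3 × (8.8000)^0.218 = 50.2854 mph
ΔV = 50.2854 − 31.3 = 18.9854 mph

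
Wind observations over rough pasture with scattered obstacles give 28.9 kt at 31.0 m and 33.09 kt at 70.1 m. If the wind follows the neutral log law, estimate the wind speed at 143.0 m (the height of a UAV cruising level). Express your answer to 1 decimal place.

36.8 kt

Log law: V ∝ ln(z/z₀). From the pair, with r = V₁/V₂ = 0.87338,
ln z₀ = (ln z₁ − r·ln z₂)/(1 − r) = (3.4340 − 0.87338×4.2499)/0.12662 = -2.1938 → z₀ = 0.1115 m
V₃ = V₁ · ln(z₃/z₀)/ln(z₁/z₀) = 28.9 × 7.1567/5.6278 = 36.7510 kt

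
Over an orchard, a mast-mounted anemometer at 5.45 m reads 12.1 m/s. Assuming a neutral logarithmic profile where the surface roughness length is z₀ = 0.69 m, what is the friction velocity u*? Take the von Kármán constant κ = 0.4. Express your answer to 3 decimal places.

u* ≈ 2.342 m/s

Log law: V(z) = (u*/κ) · ln(z/z₀) ⇒ u* = κ · V / ln(z/z₀)
u* = 0.4 × 12.1 / ln(5.45/0.69) = 0.4 × 12.1 / 2.0667
   = 4.8400 / 2.0667 = 2.3419 m/s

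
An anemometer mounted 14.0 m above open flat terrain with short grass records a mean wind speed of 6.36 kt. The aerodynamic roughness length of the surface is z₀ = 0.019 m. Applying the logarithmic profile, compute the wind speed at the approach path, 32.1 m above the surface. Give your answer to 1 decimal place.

Log law: V(z) ∝ ln(z/z₀), so V₂/V₁ = ln(z₂/z₀) / ln(z₁/z₀).
ln(32.1/0.019) = 7.4322, ln(14.0/0.019) = 6.6024
V₂ = 6.36 × 7.4322/6.6024 = 6.36 × 1.1257 = 7.1593 kt

7.2 kt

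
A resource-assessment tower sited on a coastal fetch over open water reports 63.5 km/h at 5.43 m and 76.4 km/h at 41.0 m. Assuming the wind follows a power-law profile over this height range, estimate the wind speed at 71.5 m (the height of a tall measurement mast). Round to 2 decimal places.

First find α: α = ln(V₂/V₁)/ln(z₂/z₁) = ln(76.4/63.5)/ln(41.0/5.43) = 0.18494/2.02163 = 0.0915
Extrapolate from 41.0 m to 71.5 m: V₃ = 76.4 × (71.5/41.0)^0.0915 = 76.4 × 1.0522 = 80.3875 km/h

80.39 km/h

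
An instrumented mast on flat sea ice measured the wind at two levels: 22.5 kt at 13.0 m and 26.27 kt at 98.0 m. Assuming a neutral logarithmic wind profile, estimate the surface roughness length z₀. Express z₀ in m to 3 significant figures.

Log law: V(z) ∝ ln(z/z₀). With r = V₁/V₂ = 22.5/26.27 = 0.85649,
r · ln(z₂/z₀) = ln(z₁/z₀) ⇒ ln z₀ = (ln z₁ − r·ln z₂)/(1 − r)
ln z₀ = (2.56495 − 0.85649×4.58497) / 0.14351 = -9.4909
z₀ = exp(-9.4909) = 0.00007554 m

z₀ ≈ 0.0000755 m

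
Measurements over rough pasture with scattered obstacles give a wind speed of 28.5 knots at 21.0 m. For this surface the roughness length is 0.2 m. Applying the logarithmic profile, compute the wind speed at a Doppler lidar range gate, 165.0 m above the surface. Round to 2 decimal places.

41.12 knots

Log law: V(z) ∝ ln(z/z₀), so V₂/V₁ = ln(z₂/z₀) / ln(z₁/z₀).
ln(165.0/0.2) = 6.7154, ln(21.0/0.2) = 4.6540
V₂ = 28.5 × 6.7154/4.6540 = 28.5 × 1.4429 = 41.1238 knots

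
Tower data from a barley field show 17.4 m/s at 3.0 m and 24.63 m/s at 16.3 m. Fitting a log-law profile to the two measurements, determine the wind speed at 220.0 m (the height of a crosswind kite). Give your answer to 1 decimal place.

35.7 m/s

Log law: V ∝ ln(z/z₀). From the pair, with r = V₁/V₂ = 0.70646,
ln z₀ = (ln z₁ − r·ln z₂)/(1 − r) = (1.0986 − 0.70646×2.7912)/0.29354 = -2.9748 → z₀ = 0.05106 m
V₃ = V₁ · ln(z₃/z₀)/ln(z₁/z₀) = 17.4 × 8.3684/4.0734 = 35.7468 m/s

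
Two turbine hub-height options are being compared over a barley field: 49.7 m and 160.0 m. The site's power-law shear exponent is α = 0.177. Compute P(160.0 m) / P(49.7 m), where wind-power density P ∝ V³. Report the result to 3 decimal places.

1.860

Speed ratio: V_B/V_A = (z_B/z_A)^α = (160.0/49.7)^0.177 = (3.2193)^0.177 = 1.22991
Power-density ratio: P_B/P_A = (V_B/V_A)³ = (1.22991)³ = 1.86047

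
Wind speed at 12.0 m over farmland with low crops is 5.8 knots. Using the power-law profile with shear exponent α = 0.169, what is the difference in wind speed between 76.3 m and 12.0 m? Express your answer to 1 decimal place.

2.1 knots

Power law: V₂ = V₁ · (z₂/z₁)^α = 5.8 × (6.3583)^0.169 = 7.9285 knots
ΔV = 7.9285 − 5.8 = 2.1285 knots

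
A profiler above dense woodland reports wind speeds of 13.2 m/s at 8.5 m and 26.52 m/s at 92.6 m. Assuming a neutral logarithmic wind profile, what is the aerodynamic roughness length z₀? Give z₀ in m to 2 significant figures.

z₀ ≈ 0.80 m

Log law: V(z) ∝ ln(z/z₀). With r = V₁/V₂ = 13.2/26.52 = 0.49774,
r · ln(z₂/z₀) = ln(z₁/z₀) ⇒ ln z₀ = (ln z₁ − r·ln z₂)/(1 − r)
ln z₀ = (2.14007 − 0.49774×4.52829) / 0.50226 = -0.2266
z₀ = exp(-0.2266) = 0.7972 m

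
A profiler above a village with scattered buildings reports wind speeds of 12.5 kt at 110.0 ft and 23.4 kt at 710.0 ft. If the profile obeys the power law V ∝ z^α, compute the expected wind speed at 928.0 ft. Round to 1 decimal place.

First find α: α = ln(V₂/V₁)/ln(z₂/z₁) = ln(23.4/12.5)/ln(710.0/110.0) = 0.62701/1.86478 = 0.3362
Extrapolate from 710.0 ft to 928.0 ft: V₃ = 23.4 × (928.0/710.0)^0.3362 = 23.4 × 1.0942 = 25.6045 kt

25.6 kt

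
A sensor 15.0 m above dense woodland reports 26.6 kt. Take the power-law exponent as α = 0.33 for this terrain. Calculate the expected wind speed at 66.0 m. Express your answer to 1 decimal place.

Power-law profile: V₂ = V₁ · (z₂/z₁)^α
V₂ = 26.6 × (66.0/15.0)^0.33 = 26.6 × (4.4000)^0.33
    = 26.6 × 1.6306 = 43.3732 kt

43.4 kt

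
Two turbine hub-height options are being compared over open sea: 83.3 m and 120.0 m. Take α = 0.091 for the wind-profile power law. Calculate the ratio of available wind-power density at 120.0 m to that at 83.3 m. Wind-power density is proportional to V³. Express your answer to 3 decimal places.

Speed ratio: V_B/V_A = (z_B/z_A)^α = (120.0/83.3)^0.091 = (1.4406)^0.091 = 1.03378
Power-density ratio: P_B/P_A = (V_B/V_A)³ = (1.03378)³ = 1.10479

1.105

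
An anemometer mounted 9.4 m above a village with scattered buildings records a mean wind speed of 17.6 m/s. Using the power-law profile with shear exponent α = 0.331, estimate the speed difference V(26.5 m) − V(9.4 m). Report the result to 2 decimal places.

Power law: V₂ = V₁ · (z₂/z₁)^α = 17.6 × (2.8191)^0.331 = 24.8029 m/s
ΔV = 24.8029 − 17.6 = 7.2029 m/s

7.20 m/s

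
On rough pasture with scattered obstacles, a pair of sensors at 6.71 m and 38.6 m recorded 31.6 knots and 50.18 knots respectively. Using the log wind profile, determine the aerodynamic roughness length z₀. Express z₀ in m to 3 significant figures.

Log law: V(z) ∝ ln(z/z₀). With r = V₁/V₂ = 31.6/50.18 = 0.62973,
r · ln(z₂/z₀) = ln(z₁/z₀) ⇒ ln z₀ = (ln z₁ − r·ln z₂)/(1 − r)
ln z₀ = (1.90360 − 0.62973×3.65325) / 0.37027 = -1.0721
z₀ = exp(-1.0721) = 0.3423 m

z₀ ≈ 0.342 m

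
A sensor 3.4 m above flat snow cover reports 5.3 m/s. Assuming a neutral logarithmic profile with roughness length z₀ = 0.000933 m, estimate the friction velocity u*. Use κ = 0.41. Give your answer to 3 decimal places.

Log law: V(z) = (u*/κ) · ln(z/z₀) ⇒ u* = κ · V / ln(z/z₀)
u* = 0.41 × 5.3 / ln(3.4/0.000933) = 0.41 × 5.3 / 8.2009
   = 2.1730 / 8.2009 = 0.2650 m/s

u* ≈ 0.265 m/s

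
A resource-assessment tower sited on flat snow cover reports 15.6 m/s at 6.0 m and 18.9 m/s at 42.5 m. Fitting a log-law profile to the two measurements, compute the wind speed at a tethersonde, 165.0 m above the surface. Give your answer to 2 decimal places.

21.19 m/s

Log law: V ∝ ln(z/z₀). From the pair, with r = V₁/V₂ = 0.82540,
ln z₀ = (ln z₁ − r·ln z₂)/(1 − r) = (1.7918 − 0.82540×3.7495)/0.17460 = -7.4630 → z₀ = 0.0005739 m
V₃ = V₁ · ln(z₃/z₀)/ln(z₁/z₀) = 15.6 × 12.5690/9.2548 = 21.1864 m/s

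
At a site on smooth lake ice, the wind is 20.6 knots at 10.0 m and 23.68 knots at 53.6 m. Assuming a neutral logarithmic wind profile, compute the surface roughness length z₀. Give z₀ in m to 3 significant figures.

z₀ ≈ 0.000133 m

Log law: V(z) ∝ ln(z/z₀). With r = V₁/V₂ = 20.6/23.68 = 0.86993,
r · ln(z₂/z₀) = ln(z₁/z₀) ⇒ ln z₀ = (ln z₁ − r·ln z₂)/(1 − r)
ln z₀ = (2.30259 − 0.86993×3.98155) / 0.13007 = -8.9268
z₀ = exp(-8.9268) = 0.0001328 m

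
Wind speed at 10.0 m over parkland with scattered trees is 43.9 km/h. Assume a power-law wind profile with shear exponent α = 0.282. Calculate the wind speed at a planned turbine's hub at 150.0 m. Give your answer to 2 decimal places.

Power-law profile: V₂ = V₁ · (z₂/z₁)^α
V₂ = 43.9 × (150.0/10.0)^0.282 = 43.9 × (15.0000)^0.282
    = 43.9 × 2.1461 = 94.2155 km/h

94.22 km/h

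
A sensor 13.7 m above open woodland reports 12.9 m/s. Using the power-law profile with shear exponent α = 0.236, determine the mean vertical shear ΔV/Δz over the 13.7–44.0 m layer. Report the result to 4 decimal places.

0.1350 m/s/m

Power law: V₂ = V₁ · (z₂/z₁)^α = 12.9 × (3.2117)^0.236 = 16.9894 m/s
ΔV/Δz = (16.9894 − 12.9)/(44.0 − 13.7) = 4.0894/30.3000 = 0.13496 m/s/m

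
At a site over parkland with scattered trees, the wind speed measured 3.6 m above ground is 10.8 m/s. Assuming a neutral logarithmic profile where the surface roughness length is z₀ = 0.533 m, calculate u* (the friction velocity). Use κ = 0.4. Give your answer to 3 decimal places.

u* ≈ 2.262 m/s

Log law: V(z) = (u*/κ) · ln(z/z₀) ⇒ u* = κ · V / ln(z/z₀)
u* = 0.4 × 10.8 / ln(3.6/0.533) = 0.4 × 10.8 / 1.9102
   = 4.3200 / 1.9102 = 2.2616 m/s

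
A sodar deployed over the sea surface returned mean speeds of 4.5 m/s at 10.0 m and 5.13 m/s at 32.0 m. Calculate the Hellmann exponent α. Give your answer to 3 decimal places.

Power law: V₂/V₁ = (z₂/z₁)^α ⇒ α = ln(V₂/V₁) / ln(z₂/z₁)
α = ln(5.13/4.5) / ln(32.0/10.0) = ln(1.1400) / ln(3.2000)
  = 0.13103 / 1.16315 = 0.11265

α ≈ 0.113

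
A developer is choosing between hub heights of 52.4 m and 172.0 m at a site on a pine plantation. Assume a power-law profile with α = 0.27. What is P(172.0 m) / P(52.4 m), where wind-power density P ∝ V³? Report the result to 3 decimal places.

Speed ratio: V_B/V_A = (z_B/z_A)^α = (172.0/52.4)^0.27 = (3.2824)^0.27 = 1.37839
Power-density ratio: P_B/P_A = (V_B/V_A)³ = (1.37839)³ = 2.61890

2.619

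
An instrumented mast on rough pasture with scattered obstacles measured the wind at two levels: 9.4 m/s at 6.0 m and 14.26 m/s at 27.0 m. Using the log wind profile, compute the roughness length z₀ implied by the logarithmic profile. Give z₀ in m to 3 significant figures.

z₀ ≈ 0.327 m

Log law: V(z) ∝ ln(z/z₀). With r = V₁/V₂ = 9.4/14.26 = 0.65919,
r · ln(z₂/z₀) = ln(z₁/z₀) ⇒ ln z₀ = (ln z₁ − r·ln z₂)/(1 − r)
ln z₀ = (1.79176 − 0.65919×3.29584) / 0.34081 = -1.1174
z₀ = exp(-1.1174) = 0.3271 m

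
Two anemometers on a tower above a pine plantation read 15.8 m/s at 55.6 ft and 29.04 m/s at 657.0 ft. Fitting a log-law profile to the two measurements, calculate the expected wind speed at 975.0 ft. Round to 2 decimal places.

31.16 m/s

Log law: V ∝ ln(z/z₀). From the pair, with r = V₁/V₂ = 0.54408,
ln z₀ = (ln z₁ − r·ln z₂)/(1 − r) = (4.0182 − 0.54408×6.4877)/0.45592 = 1.0712 → z₀ = 2.919 ft
V₃ = V₁ · ln(z₃/z₀)/ln(z₁/z₀) = 15.8 × 5.8112/2.9470 = 31.1564 m/s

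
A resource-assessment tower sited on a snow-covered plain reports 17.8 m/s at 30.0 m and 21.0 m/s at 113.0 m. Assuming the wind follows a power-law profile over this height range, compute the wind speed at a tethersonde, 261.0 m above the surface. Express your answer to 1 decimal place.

First find α: α = ln(V₂/V₁)/ln(z₂/z₁) = ln(21.0/17.8)/ln(113.0/30.0) = 0.16532/1.32619 = 0.1247
Extrapolate from 113.0 m to 261.0 m: V₃ = 21.0 × (261.0/113.0)^0.1247 = 21.0 × 1.1100 = 23.3099 m/s

23.3 m/s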